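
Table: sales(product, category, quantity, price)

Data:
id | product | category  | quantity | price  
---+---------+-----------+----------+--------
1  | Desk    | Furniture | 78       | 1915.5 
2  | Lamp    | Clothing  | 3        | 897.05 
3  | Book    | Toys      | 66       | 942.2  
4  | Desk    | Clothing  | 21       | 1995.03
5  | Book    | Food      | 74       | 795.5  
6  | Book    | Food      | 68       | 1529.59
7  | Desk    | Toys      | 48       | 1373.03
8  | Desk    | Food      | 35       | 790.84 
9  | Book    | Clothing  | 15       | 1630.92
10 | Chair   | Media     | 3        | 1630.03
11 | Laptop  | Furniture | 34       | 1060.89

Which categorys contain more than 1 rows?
SELECT category, COUNT(*) as cnt
FROM sales
GROUP BY category
HAVING COUNT(*) > 1

Result:
  Clothing: 3
  Food: 3
  Furniture: 2
  Toys: 2

Note: HAVING filters groups after aggregation, WHERE filters rows before.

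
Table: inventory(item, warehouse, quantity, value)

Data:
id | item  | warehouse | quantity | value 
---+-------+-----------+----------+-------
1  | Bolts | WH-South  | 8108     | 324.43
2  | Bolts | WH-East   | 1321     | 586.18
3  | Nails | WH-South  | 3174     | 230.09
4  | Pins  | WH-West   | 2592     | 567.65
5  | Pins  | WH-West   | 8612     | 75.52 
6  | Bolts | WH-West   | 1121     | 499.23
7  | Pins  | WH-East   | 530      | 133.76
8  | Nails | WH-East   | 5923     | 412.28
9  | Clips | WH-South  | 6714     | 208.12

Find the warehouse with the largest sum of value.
SELECT warehouse, SUM(value) as val
FROM inventory
GROUP BY warehouse
ORDER BY val DESC
LIMIT 1

Result: WH-West with sum(value) = 1142.40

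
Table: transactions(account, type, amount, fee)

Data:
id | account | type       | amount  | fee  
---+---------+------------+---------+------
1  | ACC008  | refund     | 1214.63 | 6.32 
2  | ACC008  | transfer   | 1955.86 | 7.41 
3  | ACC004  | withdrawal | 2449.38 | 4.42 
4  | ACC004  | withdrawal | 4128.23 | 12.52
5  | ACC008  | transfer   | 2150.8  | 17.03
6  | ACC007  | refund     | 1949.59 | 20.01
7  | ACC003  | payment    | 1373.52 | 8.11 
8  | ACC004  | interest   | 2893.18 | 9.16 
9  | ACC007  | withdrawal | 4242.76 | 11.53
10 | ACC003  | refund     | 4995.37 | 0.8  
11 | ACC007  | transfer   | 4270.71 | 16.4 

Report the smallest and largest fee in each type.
SELECT type, MIN(fee), MAX(fee)
FROM transactions
GROUP BY type

Result:
  interest: min=9.16, max=9.16
  payment: min=8.11, max=8.11
  refund: min=0.80, max=20.01
  transfer: min=7.41, max=17.03
  withdrawal: min=4.42, max=12.52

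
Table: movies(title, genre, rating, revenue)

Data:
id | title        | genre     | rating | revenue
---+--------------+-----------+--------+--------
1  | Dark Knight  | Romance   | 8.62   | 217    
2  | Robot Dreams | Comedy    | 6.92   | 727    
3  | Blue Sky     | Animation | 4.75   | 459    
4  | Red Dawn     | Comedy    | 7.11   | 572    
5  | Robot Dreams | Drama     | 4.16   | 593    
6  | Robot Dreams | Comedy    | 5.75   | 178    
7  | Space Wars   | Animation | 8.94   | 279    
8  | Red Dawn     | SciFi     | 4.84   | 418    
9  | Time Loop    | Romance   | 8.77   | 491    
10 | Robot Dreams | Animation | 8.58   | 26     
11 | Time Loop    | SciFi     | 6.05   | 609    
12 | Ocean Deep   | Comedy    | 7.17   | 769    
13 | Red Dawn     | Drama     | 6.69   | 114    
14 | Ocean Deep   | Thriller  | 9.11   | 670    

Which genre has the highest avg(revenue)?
SELECT genre, AVG(revenue) as val
FROM movies
GROUP BY genre
ORDER BY val DESC
LIMIT 1

Result: Thriller with avg(revenue) = 670.00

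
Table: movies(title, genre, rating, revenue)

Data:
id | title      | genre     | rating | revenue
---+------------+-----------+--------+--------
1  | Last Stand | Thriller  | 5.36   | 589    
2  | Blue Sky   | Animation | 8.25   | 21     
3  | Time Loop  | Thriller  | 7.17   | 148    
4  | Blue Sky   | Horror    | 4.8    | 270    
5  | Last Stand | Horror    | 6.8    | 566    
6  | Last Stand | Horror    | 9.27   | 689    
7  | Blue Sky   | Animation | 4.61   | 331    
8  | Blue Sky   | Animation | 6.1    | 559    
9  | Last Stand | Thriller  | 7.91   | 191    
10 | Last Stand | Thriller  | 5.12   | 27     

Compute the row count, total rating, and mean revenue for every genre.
SELECT genre,
       COUNT(*) as cnt,
       SUM(rating) as total_rating,
       AVG(revenue) as avg_revenue
FROM movies
GROUP BY genre

Result:
  Animation: 3 records, 18.96 total rating, 303.67 avg revenue
  Horror: 3 records, 20.87 total rating, 508.33 avg revenue
  Thriller: 4 records, 25.56 total rating, 238.75 avg revenue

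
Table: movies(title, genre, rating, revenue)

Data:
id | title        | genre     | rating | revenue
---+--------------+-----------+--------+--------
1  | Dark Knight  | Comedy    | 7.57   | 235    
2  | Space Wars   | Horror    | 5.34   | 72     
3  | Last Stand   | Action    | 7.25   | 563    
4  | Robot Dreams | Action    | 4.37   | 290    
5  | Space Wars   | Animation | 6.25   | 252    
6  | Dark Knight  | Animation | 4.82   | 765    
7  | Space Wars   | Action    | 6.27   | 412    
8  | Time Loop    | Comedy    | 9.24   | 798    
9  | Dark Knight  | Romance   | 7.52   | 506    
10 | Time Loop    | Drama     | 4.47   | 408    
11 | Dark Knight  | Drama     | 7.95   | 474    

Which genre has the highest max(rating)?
SELECT genre, MAX(rating) as val
FROM movies
GROUP BY genre
ORDER BY val DESC
LIMIT 1

Result: Comedy with max(rating) = 9.24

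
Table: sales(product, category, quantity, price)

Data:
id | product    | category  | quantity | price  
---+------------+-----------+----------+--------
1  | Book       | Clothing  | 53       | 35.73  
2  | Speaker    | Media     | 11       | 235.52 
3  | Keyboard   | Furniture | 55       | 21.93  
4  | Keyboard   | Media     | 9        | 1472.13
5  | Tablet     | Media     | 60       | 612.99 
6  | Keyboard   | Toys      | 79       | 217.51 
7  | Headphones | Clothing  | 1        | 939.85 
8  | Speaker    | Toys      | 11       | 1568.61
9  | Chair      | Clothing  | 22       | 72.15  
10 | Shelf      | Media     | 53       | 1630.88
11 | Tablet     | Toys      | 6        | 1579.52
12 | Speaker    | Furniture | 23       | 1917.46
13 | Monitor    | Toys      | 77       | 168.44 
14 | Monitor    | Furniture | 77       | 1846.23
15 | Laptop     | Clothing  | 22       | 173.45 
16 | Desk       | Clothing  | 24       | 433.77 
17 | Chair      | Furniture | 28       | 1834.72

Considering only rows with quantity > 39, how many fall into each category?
SELECT category, COUNT(*)
FROM sales
WHERE quantity > 39
GROUP BY category

Note: WHERE filters rows before grouping.

Result:
  Clothing: 1
  Furniture: 2
  Media: 2
  Toys: 2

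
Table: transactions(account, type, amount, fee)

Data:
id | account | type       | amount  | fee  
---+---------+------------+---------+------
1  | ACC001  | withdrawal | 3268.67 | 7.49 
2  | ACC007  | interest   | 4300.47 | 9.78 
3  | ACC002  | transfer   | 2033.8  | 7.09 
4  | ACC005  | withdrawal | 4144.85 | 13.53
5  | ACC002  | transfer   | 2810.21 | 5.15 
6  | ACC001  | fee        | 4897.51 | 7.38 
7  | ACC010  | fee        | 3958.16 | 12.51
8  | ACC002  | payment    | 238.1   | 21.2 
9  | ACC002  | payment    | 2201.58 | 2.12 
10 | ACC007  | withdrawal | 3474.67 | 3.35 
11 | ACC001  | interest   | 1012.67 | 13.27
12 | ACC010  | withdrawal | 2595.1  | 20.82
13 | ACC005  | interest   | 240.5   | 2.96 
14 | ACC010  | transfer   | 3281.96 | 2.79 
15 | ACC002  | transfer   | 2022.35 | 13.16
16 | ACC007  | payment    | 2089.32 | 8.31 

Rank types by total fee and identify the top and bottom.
SELECT type, SUM(fee)
FROM transactions
GROUP BY type
ORDER BY SUM(fee)

All groups:
  fee: 19.89
  interest: 26.01
  transfer: 28.19
  payment: 31.63
  withdrawal: 45.19

Highest: withdrawal (45.19)
Lowest: fee (19.89)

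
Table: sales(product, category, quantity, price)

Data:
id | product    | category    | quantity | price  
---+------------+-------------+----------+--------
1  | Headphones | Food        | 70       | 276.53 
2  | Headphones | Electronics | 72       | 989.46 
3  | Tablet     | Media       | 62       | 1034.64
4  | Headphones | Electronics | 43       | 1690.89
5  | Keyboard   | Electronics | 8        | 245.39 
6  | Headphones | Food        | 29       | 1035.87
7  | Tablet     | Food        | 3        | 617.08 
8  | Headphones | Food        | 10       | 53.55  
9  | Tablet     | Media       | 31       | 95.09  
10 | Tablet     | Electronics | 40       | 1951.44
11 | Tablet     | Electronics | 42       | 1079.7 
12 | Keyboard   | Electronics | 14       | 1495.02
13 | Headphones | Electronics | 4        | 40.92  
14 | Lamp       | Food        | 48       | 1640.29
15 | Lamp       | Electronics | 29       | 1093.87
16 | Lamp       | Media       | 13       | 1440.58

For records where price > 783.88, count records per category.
SELECT category, COUNT(*)
FROM sales
WHERE price > 783.88
GROUP BY category

Note: WHERE filters rows before grouping.

Result:
  Electronics: 6
  Food: 2
  Media: 2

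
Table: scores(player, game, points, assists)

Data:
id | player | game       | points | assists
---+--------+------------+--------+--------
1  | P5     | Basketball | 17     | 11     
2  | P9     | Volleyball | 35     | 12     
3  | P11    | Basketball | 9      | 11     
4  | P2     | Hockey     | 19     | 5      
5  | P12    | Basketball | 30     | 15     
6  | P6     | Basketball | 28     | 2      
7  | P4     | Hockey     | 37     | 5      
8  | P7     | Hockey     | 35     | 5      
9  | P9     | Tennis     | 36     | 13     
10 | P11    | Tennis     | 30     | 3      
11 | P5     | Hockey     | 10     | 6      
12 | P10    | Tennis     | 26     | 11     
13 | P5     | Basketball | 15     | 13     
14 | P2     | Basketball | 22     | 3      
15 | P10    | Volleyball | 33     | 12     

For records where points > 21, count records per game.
SELECT game, COUNT(*)
FROM scores
WHERE points > 21
GROUP BY game

Note: WHERE filters rows before grouping.

Result:
  Basketball: 3
  Hockey: 2
  Tennis: 3
  Volleyball: 2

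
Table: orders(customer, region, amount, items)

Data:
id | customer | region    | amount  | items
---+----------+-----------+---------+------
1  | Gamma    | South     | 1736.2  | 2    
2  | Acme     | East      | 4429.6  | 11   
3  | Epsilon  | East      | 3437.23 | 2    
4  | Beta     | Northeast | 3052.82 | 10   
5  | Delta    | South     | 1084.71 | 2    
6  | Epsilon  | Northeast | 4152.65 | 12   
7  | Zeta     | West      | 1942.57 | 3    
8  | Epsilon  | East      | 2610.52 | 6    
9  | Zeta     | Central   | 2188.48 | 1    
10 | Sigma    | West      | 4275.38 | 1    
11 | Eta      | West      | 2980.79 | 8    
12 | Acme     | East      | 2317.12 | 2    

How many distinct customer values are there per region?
SELECT region, COUNT(DISTINCT customer)
FROM orders
GROUP BY region

Result:
  Central: 1 distinct
  East: 2 distinct
  Northeast: 2 distinct
  South: 2 distinct
  West: 3 distinct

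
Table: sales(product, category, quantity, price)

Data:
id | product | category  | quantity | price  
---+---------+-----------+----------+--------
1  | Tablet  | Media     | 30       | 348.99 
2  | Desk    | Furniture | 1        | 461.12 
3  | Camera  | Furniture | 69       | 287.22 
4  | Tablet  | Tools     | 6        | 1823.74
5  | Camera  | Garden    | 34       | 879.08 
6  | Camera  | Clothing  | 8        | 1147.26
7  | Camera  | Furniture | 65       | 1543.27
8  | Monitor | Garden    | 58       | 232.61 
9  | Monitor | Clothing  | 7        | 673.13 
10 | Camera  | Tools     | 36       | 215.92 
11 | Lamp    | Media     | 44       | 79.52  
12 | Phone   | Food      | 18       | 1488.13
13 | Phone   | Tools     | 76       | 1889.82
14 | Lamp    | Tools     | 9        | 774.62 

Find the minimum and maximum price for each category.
SELECT category, MIN(price), MAX(price)
FROM sales
GROUP BY category

Result:
  Clothing: min=673.13, max=1147.26
  Food: min=1488.13, max=1488.13
  Furniture: min=287.22, max=1543.27
  Garden: min=232.61, max=879.08
  Media: min=79.52, max=348.99
  Tools: min=215.92, max=1889.82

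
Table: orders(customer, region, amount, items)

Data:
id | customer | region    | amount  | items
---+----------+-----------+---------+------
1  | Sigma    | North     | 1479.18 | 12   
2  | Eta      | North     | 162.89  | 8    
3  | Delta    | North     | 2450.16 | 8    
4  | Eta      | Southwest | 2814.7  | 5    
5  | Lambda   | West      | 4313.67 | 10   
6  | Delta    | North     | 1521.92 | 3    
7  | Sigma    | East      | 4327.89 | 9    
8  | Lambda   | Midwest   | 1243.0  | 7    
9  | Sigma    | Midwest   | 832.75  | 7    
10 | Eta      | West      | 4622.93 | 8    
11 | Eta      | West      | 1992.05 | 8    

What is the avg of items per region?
SELECT region, AVG(items) as result
FROM orders
GROUP BY region

Result:
  East: 9.00
  Midwest: 7.00
  North: 7.75
  Southwest: 5.00
  West: 8.67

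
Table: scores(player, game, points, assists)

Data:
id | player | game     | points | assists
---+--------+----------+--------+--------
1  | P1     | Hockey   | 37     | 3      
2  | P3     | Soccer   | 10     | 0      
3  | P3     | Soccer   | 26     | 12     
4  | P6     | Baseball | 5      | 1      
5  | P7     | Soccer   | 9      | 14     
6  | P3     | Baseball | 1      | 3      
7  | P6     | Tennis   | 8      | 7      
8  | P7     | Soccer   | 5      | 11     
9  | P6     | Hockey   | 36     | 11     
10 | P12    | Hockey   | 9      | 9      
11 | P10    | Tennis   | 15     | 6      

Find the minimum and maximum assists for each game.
SELECT game, MIN(assists), MAX(assists)
FROM scores
GROUP BY game

Result:
  Baseball: min=1, max=3
  Hockey: min=3, max=11
  Soccer: min=0, max=14
  Tennis: min=6, max=7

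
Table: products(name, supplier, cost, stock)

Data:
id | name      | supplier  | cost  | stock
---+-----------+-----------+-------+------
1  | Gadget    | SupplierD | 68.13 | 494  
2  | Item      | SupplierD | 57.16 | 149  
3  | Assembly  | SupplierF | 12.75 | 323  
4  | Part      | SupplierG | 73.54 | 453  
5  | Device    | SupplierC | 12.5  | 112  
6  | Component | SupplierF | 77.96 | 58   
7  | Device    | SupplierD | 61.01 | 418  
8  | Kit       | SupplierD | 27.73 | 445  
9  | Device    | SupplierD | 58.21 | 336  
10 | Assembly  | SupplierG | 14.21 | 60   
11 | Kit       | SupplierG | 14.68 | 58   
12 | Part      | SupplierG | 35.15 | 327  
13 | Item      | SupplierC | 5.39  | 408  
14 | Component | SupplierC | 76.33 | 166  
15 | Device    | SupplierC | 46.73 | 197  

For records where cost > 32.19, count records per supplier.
SELECT supplier, COUNT(*)
FROM products
WHERE cost > 32.19
GROUP BY supplier

Note: WHERE filters rows before grouping.

Result:
  SupplierC: 2
  SupplierD: 4
  SupplierF: 1
  SupplierG: 2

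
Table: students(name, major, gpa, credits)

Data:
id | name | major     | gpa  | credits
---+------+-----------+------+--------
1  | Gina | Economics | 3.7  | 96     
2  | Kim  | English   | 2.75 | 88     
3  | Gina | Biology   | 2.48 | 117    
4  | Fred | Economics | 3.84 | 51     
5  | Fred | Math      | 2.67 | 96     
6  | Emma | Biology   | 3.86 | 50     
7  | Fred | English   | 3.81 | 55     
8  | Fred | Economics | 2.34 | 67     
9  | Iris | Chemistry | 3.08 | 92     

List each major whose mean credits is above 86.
SELECT major, AVG(credits)
FROM students
GROUP BY major
HAVING AVG(credits) > 86

Result:
  Chemistry: avg=92.00
  Math: avg=96.00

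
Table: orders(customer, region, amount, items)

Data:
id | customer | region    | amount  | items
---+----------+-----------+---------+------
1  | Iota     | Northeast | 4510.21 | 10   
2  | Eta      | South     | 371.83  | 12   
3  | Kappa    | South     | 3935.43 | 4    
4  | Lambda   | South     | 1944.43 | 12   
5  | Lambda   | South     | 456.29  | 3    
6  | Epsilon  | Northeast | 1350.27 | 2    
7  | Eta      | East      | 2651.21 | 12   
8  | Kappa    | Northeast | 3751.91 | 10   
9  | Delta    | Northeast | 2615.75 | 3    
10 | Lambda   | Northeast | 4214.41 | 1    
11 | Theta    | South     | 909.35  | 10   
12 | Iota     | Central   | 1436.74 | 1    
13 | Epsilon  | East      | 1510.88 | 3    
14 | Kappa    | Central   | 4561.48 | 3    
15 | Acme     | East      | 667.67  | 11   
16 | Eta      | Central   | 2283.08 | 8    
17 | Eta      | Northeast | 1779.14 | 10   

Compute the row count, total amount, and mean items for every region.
SELECT region,
       COUNT(*) as cnt,
       SUM(amount) as total_amount,
       AVG(items) as avg_items
FROM orders
GROUP BY region

Result:
  Central: 3 records, 8281.30 total amount, 4.00 avg items
  East: 3 records, 4829.76 total amount, 8.67 avg items
  Northeast: 6 records, 18221.69 total amount, 6.00 avg items
  South: 5 records, 7617.33 total amount, 8.20 avg items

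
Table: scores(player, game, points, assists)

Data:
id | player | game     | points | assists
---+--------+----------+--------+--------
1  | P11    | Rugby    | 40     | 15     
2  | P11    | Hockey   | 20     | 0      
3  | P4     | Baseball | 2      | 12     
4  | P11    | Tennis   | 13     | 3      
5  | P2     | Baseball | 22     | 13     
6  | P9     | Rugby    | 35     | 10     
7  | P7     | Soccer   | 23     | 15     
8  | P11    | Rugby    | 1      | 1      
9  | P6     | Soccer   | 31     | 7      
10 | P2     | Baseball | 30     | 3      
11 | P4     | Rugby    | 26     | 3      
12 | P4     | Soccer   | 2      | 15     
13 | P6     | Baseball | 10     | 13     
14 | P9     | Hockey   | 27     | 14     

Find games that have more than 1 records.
SELECT game, COUNT(*) as cnt
FROM scores
GROUP BY game
HAVING COUNT(*) > 1

Result:
  Baseball: 4
  Hockey: 2
  Rugby: 4
  Soccer: 3

Note: HAVING filters groups after aggregation, WHERE filters rows before.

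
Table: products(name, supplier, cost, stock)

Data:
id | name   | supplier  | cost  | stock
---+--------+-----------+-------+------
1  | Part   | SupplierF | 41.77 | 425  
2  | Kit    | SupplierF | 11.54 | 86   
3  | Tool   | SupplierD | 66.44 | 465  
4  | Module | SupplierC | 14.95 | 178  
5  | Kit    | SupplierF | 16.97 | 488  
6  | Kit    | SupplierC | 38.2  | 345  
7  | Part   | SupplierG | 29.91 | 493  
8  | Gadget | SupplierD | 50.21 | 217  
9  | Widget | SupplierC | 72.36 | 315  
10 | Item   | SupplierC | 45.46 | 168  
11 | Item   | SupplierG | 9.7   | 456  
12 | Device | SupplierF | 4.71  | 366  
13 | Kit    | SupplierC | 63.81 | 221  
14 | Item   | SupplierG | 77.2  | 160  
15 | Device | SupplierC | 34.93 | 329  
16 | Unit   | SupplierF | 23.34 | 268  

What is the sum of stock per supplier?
SELECT supplier, SUM(stock) as result
FROM products
GROUP BY supplier

Result:
  SupplierC: 1556
  SupplierD: 682
  SupplierF: 1633
  SupplierG: 1109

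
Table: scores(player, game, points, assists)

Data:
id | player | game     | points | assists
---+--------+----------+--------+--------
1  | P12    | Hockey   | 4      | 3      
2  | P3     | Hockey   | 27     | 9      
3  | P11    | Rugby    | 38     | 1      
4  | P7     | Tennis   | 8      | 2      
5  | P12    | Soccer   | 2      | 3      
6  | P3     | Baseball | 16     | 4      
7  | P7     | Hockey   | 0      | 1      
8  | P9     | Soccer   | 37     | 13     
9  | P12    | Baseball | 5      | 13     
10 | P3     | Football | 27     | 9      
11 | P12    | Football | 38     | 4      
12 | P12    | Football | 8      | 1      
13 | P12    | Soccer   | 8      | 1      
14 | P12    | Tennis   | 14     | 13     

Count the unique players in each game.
SELECT game, COUNT(DISTINCT player)
FROM scores
GROUP BY game

Result:
  Baseball: 2 distinct
  Football: 2 distinct
  Hockey: 3 distinct
  Rugby: 1 distinct
  Soccer: 2 distinct
  Tennis: 2 distinct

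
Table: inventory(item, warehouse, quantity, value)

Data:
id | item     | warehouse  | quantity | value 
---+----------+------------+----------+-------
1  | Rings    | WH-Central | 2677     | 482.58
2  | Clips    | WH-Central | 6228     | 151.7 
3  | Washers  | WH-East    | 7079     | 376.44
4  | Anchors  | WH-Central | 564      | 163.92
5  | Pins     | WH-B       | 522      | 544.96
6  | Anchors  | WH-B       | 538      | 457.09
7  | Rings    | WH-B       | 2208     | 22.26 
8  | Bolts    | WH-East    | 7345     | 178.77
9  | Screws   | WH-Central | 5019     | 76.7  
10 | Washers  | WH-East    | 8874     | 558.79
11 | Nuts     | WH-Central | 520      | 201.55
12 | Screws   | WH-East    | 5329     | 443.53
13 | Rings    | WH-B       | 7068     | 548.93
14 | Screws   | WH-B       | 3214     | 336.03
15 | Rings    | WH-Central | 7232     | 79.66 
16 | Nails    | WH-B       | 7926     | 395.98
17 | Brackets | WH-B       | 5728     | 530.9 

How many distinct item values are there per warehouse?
SELECT warehouse, COUNT(DISTINCT item)
FROM inventory
GROUP BY warehouse

Result:
  WH-B: 6 distinct
  WH-Central: 5 distinct
  WH-East: 3 distinct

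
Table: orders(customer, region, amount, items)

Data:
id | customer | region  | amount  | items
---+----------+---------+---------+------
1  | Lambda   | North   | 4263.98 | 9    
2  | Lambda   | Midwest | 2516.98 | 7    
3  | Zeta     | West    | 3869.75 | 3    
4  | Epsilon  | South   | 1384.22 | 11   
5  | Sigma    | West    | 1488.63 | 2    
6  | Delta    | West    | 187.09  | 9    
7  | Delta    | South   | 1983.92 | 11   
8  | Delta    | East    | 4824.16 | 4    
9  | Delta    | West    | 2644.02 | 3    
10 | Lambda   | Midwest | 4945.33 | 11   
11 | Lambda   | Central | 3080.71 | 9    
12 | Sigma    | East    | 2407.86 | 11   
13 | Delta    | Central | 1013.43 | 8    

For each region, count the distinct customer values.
SELECT region, COUNT(DISTINCT customer)
FROM orders
GROUP BY region

Result:
  Central: 2 distinct
  East: 2 distinct
  Midwest: 1 distinct
  North: 1 distinct
  South: 2 distinct
  West: 3 distinct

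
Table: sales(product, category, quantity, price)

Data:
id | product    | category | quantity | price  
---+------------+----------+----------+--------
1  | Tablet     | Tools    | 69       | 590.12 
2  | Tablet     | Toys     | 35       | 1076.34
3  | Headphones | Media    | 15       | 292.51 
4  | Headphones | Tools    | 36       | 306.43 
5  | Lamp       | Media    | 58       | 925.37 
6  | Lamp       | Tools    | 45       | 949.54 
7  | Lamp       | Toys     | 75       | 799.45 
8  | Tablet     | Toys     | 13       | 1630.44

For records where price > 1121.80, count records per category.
SELECT category, COUNT(*)
FROM sales
WHERE price > 1121.80
GROUP BY category

Note: WHERE filters rows before grouping.

Result:
  Toys: 1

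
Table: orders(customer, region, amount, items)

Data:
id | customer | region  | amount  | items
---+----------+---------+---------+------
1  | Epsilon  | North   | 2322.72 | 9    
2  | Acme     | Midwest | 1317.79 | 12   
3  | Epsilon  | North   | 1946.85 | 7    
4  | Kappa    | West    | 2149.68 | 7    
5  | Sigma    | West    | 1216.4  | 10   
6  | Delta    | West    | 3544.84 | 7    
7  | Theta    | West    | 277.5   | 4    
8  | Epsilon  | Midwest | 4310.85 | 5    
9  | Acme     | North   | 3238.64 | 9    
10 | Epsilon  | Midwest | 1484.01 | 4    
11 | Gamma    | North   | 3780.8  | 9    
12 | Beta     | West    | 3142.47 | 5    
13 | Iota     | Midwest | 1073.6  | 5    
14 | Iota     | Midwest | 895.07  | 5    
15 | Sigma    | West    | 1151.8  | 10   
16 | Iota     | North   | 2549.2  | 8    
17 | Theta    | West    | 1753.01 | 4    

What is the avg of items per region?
SELECT region, AVG(items) as result
FROM orders
GROUP BY region

Result:
  Midwest: 6.20
  North: 8.40
  West: 6.71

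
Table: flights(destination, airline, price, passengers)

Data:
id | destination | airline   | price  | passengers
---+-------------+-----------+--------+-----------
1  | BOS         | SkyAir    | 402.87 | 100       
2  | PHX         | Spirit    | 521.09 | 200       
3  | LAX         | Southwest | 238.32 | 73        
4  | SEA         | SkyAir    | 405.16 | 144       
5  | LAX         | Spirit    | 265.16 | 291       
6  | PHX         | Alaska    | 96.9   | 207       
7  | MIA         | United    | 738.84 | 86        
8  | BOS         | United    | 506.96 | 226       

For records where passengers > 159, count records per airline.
SELECT airline, COUNT(*)
FROM flights
WHERE passengers > 159
GROUP BY airline

Note: WHERE filters rows before grouping.

Result:
  Alaska: 1
  Spirit: 2
  United: 1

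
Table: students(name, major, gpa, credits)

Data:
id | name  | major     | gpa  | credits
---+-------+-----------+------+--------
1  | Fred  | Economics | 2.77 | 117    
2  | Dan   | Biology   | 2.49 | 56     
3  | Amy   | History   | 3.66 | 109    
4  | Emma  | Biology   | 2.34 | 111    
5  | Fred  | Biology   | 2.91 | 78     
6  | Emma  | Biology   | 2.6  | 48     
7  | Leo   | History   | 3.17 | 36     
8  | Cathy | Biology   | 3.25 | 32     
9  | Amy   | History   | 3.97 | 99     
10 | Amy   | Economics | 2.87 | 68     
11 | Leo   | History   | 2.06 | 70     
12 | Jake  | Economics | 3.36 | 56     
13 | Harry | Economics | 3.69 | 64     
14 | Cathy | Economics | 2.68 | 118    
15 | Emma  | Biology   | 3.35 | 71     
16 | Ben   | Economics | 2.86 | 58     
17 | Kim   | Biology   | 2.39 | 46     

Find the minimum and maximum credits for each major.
SELECT major, MIN(credits), MAX(credits)
FROM students
GROUP BY major

Result:
  Biology: min=32, max=111
  Economics: min=56, max=118
  History: min=36, max=109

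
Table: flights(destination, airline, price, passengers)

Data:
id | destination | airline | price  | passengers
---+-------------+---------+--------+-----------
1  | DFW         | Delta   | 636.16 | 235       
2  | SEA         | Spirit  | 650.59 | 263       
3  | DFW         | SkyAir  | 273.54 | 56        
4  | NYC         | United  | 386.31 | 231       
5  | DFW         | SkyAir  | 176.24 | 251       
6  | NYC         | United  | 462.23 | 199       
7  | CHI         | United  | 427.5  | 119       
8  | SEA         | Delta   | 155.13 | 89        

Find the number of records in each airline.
SELECT airline, COUNT(*) as count
FROM flights
GROUP BY airline

Result:
  Delta: 2
  SkyAir: 2
  Spirit: 1
  United: 3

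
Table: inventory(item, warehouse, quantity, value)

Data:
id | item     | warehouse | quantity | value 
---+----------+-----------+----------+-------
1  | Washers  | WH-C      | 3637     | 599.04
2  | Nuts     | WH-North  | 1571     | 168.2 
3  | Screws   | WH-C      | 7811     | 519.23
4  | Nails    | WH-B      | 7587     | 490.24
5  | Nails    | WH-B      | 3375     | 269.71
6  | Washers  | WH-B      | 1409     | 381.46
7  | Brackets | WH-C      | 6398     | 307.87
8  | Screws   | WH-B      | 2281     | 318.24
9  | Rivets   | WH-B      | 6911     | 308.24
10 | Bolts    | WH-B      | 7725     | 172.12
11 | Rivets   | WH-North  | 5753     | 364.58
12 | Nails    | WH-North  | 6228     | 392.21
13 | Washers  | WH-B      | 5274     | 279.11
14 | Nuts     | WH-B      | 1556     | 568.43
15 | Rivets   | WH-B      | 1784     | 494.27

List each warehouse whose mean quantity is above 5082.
SELECT warehouse, AVG(quantity)
FROM inventory
GROUP BY warehouse
HAVING AVG(quantity) > 5082

Result:
  WH-C: avg=5948.67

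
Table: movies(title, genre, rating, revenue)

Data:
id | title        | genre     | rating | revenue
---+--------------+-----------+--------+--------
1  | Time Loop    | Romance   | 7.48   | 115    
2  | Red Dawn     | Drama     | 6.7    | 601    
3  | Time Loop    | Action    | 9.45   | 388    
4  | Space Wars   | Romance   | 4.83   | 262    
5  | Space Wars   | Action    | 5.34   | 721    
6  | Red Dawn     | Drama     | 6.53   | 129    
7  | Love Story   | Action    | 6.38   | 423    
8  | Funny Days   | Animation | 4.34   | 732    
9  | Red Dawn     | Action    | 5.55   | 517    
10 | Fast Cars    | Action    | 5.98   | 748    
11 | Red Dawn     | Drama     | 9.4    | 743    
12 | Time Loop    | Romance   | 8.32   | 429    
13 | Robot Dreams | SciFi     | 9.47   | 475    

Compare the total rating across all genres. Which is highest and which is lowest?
SELECT genre, SUM(rating)
FROM movies
GROUP BY genre
ORDER BY SUM(rating)

All groups:
  Animation: 4.34
  SciFi: 9.47
  Romance: 20.63
  Drama: 22.63
  Action: 32.70

Highest: Action (32.70)
Lowest: Animation (4.34)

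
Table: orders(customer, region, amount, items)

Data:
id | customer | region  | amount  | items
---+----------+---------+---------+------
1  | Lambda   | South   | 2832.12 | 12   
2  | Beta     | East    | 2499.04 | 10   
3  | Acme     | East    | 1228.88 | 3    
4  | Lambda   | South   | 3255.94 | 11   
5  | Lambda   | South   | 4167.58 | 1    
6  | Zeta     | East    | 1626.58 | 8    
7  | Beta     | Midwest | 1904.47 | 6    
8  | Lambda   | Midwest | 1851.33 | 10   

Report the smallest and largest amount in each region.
SELECT region, MIN(amount), MAX(amount)
FROM orders
GROUP BY region

Result:
  East: min=1228.88, max=2499.04
  Midwest: min=1851.33, max=1904.47
  South: min=2832.12, max=4167.58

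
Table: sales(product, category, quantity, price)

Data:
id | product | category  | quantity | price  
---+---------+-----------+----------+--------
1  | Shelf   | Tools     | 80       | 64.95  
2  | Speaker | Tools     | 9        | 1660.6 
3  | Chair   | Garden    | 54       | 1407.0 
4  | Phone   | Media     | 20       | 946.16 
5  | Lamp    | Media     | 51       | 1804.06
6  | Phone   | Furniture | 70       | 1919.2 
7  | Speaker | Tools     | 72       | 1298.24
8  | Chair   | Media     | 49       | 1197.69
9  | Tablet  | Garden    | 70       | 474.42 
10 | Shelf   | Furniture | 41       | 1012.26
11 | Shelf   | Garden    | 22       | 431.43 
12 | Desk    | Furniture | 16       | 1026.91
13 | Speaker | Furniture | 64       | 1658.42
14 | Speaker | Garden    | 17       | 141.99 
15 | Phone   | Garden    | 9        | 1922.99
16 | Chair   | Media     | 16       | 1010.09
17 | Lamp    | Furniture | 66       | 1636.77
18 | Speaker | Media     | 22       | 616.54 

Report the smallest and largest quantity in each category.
SELECT category, MIN(quantity), MAX(quantity)
FROM sales
GROUP BY category

Result:
  Furniture: min=16, max=70
  Garden: min=9, max=70
  Media: min=16, max=51
  Tools: min=9, max=80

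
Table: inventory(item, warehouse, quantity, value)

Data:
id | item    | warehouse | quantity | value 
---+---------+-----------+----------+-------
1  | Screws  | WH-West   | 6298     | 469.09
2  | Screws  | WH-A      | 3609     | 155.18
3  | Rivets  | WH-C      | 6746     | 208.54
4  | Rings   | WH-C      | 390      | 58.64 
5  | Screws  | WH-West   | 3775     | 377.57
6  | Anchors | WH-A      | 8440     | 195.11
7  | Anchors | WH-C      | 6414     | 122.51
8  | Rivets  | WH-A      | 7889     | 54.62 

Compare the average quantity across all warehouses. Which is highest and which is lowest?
SELECT warehouse, AVG(quantity)
FROM inventory
GROUP BY warehouse
ORDER BY AVG(quantity)

All groups:
  WH-C: 4516.67
  WH-West: 5036.50
  WH-A: 6646.00

Highest: WH-A (6646.00)
Lowest: WH-C (4516.67)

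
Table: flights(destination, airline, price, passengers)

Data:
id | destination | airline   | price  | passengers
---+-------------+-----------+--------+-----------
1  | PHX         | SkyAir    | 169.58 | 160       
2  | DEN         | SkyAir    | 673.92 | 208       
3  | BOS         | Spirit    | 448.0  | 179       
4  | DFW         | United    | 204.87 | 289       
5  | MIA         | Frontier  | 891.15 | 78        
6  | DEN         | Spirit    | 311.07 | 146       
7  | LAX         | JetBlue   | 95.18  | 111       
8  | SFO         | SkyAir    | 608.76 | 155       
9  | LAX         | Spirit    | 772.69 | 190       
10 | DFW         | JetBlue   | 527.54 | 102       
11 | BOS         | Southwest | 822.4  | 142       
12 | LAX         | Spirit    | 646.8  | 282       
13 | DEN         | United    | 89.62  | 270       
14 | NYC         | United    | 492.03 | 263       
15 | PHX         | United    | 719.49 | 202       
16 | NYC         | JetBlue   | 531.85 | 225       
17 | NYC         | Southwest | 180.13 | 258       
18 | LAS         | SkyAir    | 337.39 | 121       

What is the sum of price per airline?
SELECT airline, SUM(price) as result
FROM flights
GROUP BY airline

Result:
  Frontier: 891.15
  JetBlue: 1154.57
  SkyAir: 1789.65
  Southwest: 1002.53
  Spirit: 2178.56
  United: 1506.01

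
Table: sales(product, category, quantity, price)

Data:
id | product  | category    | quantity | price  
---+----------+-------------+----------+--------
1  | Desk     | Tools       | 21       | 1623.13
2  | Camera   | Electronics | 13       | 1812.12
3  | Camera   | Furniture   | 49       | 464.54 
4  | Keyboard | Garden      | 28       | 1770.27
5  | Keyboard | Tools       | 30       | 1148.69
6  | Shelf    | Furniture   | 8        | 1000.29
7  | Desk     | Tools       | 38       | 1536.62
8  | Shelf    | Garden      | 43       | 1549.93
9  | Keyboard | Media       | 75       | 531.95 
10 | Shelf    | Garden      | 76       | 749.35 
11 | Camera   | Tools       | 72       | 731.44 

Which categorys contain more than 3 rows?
SELECT category, COUNT(*) as cnt
FROM sales
GROUP BY category
HAVING COUNT(*) > 3

Result:
  Tools: 4

Note: HAVING filters groups after aggregation, WHERE filters rows before.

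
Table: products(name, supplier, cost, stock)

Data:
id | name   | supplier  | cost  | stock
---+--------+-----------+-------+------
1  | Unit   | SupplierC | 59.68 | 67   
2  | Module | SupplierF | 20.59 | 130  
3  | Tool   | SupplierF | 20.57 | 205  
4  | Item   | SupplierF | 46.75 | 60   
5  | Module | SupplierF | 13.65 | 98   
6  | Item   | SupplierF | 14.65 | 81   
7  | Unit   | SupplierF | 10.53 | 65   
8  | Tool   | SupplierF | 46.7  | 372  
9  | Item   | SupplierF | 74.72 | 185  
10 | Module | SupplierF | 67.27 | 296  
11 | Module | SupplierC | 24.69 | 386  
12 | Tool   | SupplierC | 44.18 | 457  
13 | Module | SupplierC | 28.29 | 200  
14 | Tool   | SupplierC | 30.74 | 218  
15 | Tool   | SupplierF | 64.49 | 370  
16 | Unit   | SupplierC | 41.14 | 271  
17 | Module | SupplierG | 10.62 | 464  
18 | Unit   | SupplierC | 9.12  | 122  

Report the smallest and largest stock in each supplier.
SELECT supplier, MIN(stock), MAX(stock)
FROM products
GROUP BY supplier

Result:
  SupplierC: min=67, max=457
  SupplierF: min=60, max=372
  SupplierG: min=464, max=464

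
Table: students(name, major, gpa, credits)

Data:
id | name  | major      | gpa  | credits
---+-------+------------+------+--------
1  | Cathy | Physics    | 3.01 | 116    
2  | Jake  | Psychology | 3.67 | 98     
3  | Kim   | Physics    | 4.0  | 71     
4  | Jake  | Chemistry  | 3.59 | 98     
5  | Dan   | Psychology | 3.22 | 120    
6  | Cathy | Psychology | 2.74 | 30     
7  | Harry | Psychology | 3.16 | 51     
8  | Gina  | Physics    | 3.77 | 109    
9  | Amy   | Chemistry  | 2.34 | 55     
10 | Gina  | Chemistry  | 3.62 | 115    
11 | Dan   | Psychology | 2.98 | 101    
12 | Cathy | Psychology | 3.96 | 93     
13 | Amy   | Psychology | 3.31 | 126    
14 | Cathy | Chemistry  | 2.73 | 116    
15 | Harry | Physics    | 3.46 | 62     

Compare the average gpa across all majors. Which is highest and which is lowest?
SELECT major, AVG(gpa)
FROM students
GROUP BY major
ORDER BY AVG(gpa)

All groups:
  Chemistry: 3.07
  Psychology: 3.29
  Physics: 3.56

Highest: Physics (3.56)
Lowest: Chemistry (3.07)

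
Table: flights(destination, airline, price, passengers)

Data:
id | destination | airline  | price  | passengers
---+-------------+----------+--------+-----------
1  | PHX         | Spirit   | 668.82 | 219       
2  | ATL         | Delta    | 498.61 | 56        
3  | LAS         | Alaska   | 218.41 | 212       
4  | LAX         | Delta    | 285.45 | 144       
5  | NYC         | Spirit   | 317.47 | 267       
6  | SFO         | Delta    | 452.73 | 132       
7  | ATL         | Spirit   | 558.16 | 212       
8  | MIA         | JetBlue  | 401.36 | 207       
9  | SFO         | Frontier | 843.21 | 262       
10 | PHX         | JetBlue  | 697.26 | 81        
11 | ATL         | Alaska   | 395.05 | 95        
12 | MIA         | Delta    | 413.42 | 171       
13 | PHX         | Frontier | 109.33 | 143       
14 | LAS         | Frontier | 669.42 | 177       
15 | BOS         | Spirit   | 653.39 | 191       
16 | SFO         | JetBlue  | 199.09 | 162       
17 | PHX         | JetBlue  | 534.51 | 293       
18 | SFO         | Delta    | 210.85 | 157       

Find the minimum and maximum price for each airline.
SELECT airline, MIN(price), MAX(price)
FROM flights
GROUP BY airline

Result:
  Alaska: min=218.41, max=395.05
  Delta: min=210.85, max=498.61
  Frontier: min=109.33, max=843.21
  JetBlue: min=199.09, max=697.26
  Spirit: min=317.47, max=668.82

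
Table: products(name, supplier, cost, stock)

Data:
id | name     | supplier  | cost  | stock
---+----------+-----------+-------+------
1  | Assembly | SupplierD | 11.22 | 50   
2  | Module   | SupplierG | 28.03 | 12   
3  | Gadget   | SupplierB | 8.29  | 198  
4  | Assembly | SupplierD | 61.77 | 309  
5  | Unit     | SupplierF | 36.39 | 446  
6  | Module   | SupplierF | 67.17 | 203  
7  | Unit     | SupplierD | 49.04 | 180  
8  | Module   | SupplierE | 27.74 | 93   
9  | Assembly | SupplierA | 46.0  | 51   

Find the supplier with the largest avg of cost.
SELECT supplier, AVG(cost) as val
FROM products
GROUP BY supplier
ORDER BY val DESC
LIMIT 1

Result: SupplierF with avg(cost) = 51.78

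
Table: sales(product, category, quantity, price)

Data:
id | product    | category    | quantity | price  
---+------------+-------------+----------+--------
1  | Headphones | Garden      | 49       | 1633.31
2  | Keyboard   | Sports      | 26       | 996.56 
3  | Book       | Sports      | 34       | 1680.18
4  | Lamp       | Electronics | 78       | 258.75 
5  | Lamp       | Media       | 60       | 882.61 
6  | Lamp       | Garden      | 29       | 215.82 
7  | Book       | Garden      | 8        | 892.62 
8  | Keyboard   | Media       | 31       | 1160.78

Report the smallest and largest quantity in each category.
SELECT category, MIN(quantity), MAX(quantity)
FROM sales
GROUP BY category

Result:
  Electronics: min=78, max=78
  Garden: min=8, max=49
  Media: min=31, max=60
  Sports: min=26, max=34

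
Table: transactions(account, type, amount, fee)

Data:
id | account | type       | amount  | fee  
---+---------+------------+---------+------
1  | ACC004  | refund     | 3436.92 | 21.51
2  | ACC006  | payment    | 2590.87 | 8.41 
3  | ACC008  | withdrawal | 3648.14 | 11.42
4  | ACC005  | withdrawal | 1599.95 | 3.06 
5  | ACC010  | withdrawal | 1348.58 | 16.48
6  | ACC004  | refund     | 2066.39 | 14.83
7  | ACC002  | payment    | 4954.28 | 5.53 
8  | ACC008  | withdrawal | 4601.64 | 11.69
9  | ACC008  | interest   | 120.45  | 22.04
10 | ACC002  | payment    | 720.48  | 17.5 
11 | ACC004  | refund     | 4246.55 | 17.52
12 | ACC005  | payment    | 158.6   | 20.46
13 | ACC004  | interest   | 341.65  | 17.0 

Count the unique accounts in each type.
SELECT type, COUNT(DISTINCT account)
FROM transactions
GROUP BY type

Result:
  interest: 2 distinct
  payment: 3 distinct
  refund: 1 distinct
  withdrawal: 3 distinct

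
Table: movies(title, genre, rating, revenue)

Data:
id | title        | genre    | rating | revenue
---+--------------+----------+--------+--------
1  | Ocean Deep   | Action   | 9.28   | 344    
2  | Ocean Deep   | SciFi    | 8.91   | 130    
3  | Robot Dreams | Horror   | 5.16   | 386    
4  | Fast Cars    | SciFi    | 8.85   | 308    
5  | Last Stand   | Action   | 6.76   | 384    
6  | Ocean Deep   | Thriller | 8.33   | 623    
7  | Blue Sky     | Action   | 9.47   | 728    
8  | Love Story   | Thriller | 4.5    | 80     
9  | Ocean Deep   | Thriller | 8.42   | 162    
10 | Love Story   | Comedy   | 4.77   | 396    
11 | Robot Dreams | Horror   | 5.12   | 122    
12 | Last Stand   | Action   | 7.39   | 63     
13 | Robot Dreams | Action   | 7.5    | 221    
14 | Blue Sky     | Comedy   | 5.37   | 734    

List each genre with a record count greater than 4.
SELECT genre, COUNT(*) as cnt
FROM movies
GROUP BY genre
HAVING COUNT(*) > 4

Result:
  Action: 5

Note: HAVING filters groups after aggregation, WHERE filters rows before.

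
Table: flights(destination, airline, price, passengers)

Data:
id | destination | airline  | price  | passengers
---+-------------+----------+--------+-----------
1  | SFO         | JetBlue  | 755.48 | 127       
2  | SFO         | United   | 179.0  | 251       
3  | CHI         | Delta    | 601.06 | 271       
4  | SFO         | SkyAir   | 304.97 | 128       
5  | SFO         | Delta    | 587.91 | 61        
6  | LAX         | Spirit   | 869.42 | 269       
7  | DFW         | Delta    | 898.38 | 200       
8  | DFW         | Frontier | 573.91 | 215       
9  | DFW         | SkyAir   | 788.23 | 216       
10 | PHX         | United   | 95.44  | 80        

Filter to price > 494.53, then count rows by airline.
SELECT airline, COUNT(*)
FROM flights
WHERE price > 494.53
GROUP BY airline

Note: WHERE filters rows before grouping.

Result:
  Delta: 3
  Frontier: 1
  JetBlue: 1
  SkyAir: 1
  Spirit: 1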